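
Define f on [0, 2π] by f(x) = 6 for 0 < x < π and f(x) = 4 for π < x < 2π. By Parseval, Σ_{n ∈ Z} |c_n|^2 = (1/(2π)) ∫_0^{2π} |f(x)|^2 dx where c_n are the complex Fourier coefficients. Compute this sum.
Σ |c_n|^2 = 26

Parseval equates the L^2 energy of f (normalised by 1/(2π)) with the ℓ^2 sum of its Fourier coefficients: (1/(2π)) ∫_0^{2π} |f|^2 = Σ |c_n|^2.
Compute the left side: (1/(2π)) [∫_0^π 6^2 dx + ∫_π^{2π} 4^2 dx] = (1/(2π)) · (36π + 16π) = (36 + 16)/2 = 26.
So Σ_{n ∈ Z} |c_n|^2 = 26.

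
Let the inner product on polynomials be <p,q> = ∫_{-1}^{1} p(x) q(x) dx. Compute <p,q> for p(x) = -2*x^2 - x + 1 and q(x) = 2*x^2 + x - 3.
<p,q> = -44/15

Expand the product: p(x)·q(x) = -4*x^4 - 4*x^3 + 7*x^2 + 4*x - 3.
∫_{-1}^{1} of each monomial x^k gives [2/(k+1) if k even, 0 if k odd]. Integrating term-by-term (or equivalently evaluating the antiderivative F(x) = -4*x^5/5 - x^4 + 7*x^3/3 + 2*x^2 - 3*x at the endpoints):
  F(1) − F(−1) = -7/15 − (37/15) = -44/15.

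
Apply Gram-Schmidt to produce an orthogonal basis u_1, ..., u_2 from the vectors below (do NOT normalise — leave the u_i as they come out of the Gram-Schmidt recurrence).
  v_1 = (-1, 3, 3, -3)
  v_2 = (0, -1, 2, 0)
Orthogonal basis:
  u_1 = (-1, 3, 3, -3)
  u_2 = (3/28, -37/28, 47/28, 9/28)

Apply the Gram-Schmidt recurrence
  u_1 = v_1
  u_i = v_i − Σ_{j<i} ((v_i · u_j) / (u_j · u_j)) · u_j.

Step by step this gives:
  u_1 = (-1, 3, 3, -3)
  u_2 = (3/28, -37/28, 47/28, 9/28)

Orthogonality check:
  u_2 · u_1 = 0 (should be 0)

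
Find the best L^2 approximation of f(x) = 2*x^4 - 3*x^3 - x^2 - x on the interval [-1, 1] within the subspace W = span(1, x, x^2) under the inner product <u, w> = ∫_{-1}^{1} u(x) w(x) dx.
g(x) = 5*x^2/7 - 14*x/5 - 6/35

The best approximation g ∈ W is the orthogonal projection of f onto W. Writing g = a_0 + a_1 x + a_2 x^2, the coefficients solve the normal equations G · a = b where
  G_{ij} = <φ_i, φ_j> and b_i = <f, φ_i>, with φ_0 = 1, φ_1 = x, φ_2 = x^2.
G =
  [2, 0, 2/3]
  [0, 2/3, 0]
  [2/3, 0, 2/5],
b = (2/15, -28/15, 6/35).
Solving gives a_0 = -6/35, a_1 = -14/5, a_2 = 5/7, so
  g(x) = 5*x^2/7 - 14*x/5 - 6/35.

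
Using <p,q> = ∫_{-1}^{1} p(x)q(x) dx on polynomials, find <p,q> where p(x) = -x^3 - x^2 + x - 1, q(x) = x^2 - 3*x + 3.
<p,q> = -148/15

Expand the product: p(x)·q(x) = -x^5 + 2*x^4 + x^3 - 7*x^2 + 6*x - 3.
∫_{-1}^{1} of each monomial x^k gives [2/(k+1) if k even, 0 if k odd]. Integrating term-by-term (or equivalently evaluating the antiderivative F(x) = -x^6/6 + 2*x^5/5 + x^4/4 - 7*x^3/3 + 3*x^2 - 3*x at the endpoints):
  F(1) − F(−1) = -37/20 − (481/60) = -148/15.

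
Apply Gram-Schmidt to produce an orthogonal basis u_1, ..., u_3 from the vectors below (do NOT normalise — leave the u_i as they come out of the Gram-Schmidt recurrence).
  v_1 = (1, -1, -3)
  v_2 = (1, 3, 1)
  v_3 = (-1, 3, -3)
Orthogonal basis:
  u_1 = (1, -1, -3)
  u_2 = (16/11, 28/11, -4/11)
  u_3 = (-8/3, 4/3, -4/3)

Apply the Gram-Schmidt recurrence
  u_1 = v_1
  u_i = v_i − Σ_{j<i} ((v_i · u_j) / (u_j · u_j)) · u_j.

Step by step this gives:
  u_1 = (1, -1, -3)
  u_2 = (16/11, 28/11, -4/11)
  u_3 = (-8/3, 4/3, -4/3)

Orthogonality check:
  u_2 · u_1 = 0 (should be 0)
  u_3 · u_1 = 0 (should be 0)
  u_3 · u_2 = 0 (should be 0)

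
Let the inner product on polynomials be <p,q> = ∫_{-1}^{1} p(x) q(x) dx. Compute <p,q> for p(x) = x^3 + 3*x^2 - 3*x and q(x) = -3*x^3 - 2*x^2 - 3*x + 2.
<p,q> = 64/7

Expand the product: p(x)·q(x) = -3*x^6 - 11*x^5 - x^3 + 15*x^2 - 6*x.
∫_{-1}^{1} of each monomial x^k gives [2/(k+1) if k even, 0 if k odd]. Integrating term-by-term (or equivalently evaluating the antiderivative F(x) = -3*x^7/7 - 11*x^6/6 - x^4/4 + 5*x^3 - 3*x^2 at the endpoints):
  F(1) − F(−1) = -43/84 − (-811/84) = 64/7.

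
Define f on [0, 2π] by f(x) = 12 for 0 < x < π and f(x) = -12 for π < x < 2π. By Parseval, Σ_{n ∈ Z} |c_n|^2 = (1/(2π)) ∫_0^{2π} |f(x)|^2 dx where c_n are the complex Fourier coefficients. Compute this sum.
Σ |c_n|^2 = 144

Parseval equates the L^2 energy of f (normalised by 1/(2π)) with the ℓ^2 sum of its Fourier coefficients: (1/(2π)) ∫_0^{2π} |f|^2 = Σ |c_n|^2.
Compute the left side: (1/(2π)) [∫_0^π 12^2 dx + ∫_π^{2π} (-12)^2 dx] = (1/(2π)) · (144π + 144π) = (144 + 144)/2 = 144.
So Σ_{n ∈ Z} |c_n|^2 = 144.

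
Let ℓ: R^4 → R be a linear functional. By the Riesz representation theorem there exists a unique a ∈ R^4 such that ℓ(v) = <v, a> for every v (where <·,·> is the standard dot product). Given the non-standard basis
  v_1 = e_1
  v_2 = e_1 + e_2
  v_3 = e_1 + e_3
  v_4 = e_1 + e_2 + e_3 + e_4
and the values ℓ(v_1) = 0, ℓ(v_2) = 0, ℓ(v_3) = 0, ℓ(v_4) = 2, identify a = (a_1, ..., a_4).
a = (0, 0, 0, 2)

Write a = (a_1, ..., a_4) in the standard basis. For each basis vector v_i, ℓ(v_i) = <v_i, a> is a linear equation in the a_j's. Collect the n equations into a matrix system V a = ℓ, where row i of V is v_i (expressed in the standard basis). Since V is invertible (lower-triangular with 1s on the diagonal, up to permutation), solve by back-substitution:
  V =
[[1, 0, 0, 0],
 [1, 1, 0, 0],
 [1, 0, 1, 0],
 [1, 1, 1, 1]]
  V a = (0, 0, 0, 2)
Solving gives a = (0, 0, 0, 2).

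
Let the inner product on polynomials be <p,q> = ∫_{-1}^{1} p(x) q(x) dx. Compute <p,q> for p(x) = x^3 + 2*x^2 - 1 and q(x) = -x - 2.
<p,q> = 14/15

Expand the product: p(x)·q(x) = -x^4 - 4*x^3 - 4*x^2 + x + 2.
∫_{-1}^{1} of each monomial x^k gives [2/(k+1) if k even, 0 if k odd]. Integrating term-by-term (or equivalently evaluating the antiderivative F(x) = -x^5/5 - x^4 - 4*x^3/3 + x^2/2 + 2*x at the endpoints):
  F(1) − F(−1) = -1/30 − (-29/30) = 14/15.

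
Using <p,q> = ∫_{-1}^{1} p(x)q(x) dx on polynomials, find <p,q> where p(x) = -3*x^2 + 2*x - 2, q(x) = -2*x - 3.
<p,q> = 46/3

Expand the product: p(x)·q(x) = 6*x^3 + 5*x^2 - 2*x + 6.
∫_{-1}^{1} of each monomial x^k gives [2/(k+1) if k even, 0 if k odd]. Integrating term-by-term (or equivalently evaluating the antiderivative F(x) = 3*x^4/2 + 5*x^3/3 - x^2 + 6*x at the endpoints):
  F(1) − F(−1) = 49/6 − (-43/6) = 46/3.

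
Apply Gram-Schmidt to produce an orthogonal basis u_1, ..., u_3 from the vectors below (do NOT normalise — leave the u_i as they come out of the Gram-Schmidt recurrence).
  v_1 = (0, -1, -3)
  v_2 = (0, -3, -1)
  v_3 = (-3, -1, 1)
Orthogonal basis:
  u_1 = (0, -1, -3)
  u_2 = (0, -12/5, 4/5)
  u_3 = (-3, 0, 0)

Apply the Gram-Schmidt recurrence
  u_1 = v_1
  u_i = v_i − Σ_{j<i} ((v_i · u_j) / (u_j · u_j)) · u_j.

Step by step this gives:
  u_1 = (0, -1, -3)
  u_2 = (0, -12/5, 4/5)
  u_3 = (-3, 0, 0)

Orthogonality check:
  u_2 · u_1 = 0 (should be 0)
  u_3 · u_1 = 0 (should be 0)
  u_3 · u_2 = 0 (should be 0)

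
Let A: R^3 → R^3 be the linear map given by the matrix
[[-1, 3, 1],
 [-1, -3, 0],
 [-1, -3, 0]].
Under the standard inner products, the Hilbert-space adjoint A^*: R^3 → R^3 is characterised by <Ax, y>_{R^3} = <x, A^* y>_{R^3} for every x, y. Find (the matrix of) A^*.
A^* = A^T =
[[-1, -1, -1],
 [3, -3, -3],
 [1, 0, 0]]

For real matrices with standard dot products, the defining identity <Ax, y> = <x, A^* y> gives (Ax)^T y = x^T (A^*) y, i.e. x^T A^T y = x^T (A^*) y. Since this holds for all x, y, we must have A^* = A^T. Therefore
A^* =
[[-1, -1, -1],
 [3, -3, -3],
 [1, 0, 0]].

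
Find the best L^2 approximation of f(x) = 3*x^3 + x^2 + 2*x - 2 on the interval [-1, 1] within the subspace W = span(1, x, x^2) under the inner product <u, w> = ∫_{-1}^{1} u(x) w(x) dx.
g(x) = x^2 + 19*x/5 - 2

The best approximation g ∈ W is the orthogonal projection of f onto W. Writing g = a_0 + a_1 x + a_2 x^2, the coefficients solve the normal equations G · a = b where
  G_{ij} = <φ_i, φ_j> and b_i = <f, φ_i>, with φ_0 = 1, φ_1 = x, φ_2 = x^2.
G =
  [2, 0, 2/3]
  [0, 2/3, 0]
  [2/3, 0, 2/5],
b = (-10/3, 38/15, -14/15).
Solving gives a_0 = -2, a_1 = 19/5, a_2 = 1, so
  g(x) = x^2 + 19*x/5 - 2.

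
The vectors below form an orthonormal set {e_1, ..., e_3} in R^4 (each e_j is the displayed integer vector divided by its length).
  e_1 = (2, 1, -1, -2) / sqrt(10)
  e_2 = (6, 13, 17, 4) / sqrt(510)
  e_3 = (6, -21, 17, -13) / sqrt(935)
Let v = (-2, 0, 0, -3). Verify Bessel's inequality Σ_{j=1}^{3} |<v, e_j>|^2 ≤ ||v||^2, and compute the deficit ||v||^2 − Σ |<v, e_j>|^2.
Σ |<v, e_j>|^2 = 127/55; ||v||^2 = 13; deficit = 588/55

Write each e_j = u_j / sqrt(<u_j, u_j>) where u_j is the displayed integer vector. Then <v, e_j> = <v, u_j> / sqrt(<u_j, u_j>), so |<v, e_j>|^2 = <v, u_j>^2 / <u_j, u_j>.
Coefficients: <v, e_1> = 2/sqrt(10), <v, e_2> = -24/sqrt(510), <v, e_3> = 27/sqrt(935).
Square and sum: Σ |<v, e_j>|^2 = 127/55.
Compute ||v||^2 = v·v = 13.
Deficit = 13 − 127/55 = 588/55 ≥ 0, confirming Bessel's inequality. (The deficit equals ||v − Σ <v,e_j> e_j||^2, the squared distance from v to span{e_j}.)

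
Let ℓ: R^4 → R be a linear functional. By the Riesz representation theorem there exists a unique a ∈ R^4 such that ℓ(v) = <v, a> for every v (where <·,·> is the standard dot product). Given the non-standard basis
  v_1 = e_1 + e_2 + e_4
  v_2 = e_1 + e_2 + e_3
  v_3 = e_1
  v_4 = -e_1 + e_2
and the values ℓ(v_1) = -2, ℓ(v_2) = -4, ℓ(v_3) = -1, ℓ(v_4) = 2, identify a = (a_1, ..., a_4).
a = (-1, 1, -4, -2)

Write a = (a_1, ..., a_4) in the standard basis. For each basis vector v_i, ℓ(v_i) = <v_i, a> is a linear equation in the a_j's. Collect the n equations into a matrix system V a = ℓ, where row i of V is v_i (expressed in the standard basis). Since V is invertible (lower-triangular with 1s on the diagonal, up to permutation), solve by back-substitution:
  V =
[[1, 1, 0, 1],
 [1, 1, 1, 0],
 [1, 0, 0, 0],
 [-1, 1, 0, 0]]
  V a = (-2, -4, -1, 2)
Solving gives a = (-1, 1, -4, -2).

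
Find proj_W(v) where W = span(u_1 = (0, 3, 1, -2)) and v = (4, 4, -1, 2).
proj_W(v) = (0, 3/2, 1/2, -1)

Set up U = [u_1 | ... | u_1] ∈ R^(4×1). The projector onto W = col(U) is P = U (U^T U)^(-1) U^T.
Compute U^T U =
  [14],
and U^T v = (7).
Solve U^T U · c = U^T v for the coefficients: c = (1/2). The projection is proj_W(v) = U c.
Check: (v - proj_W(v)) · u_1 = 0  (should be 0).
Result: proj_W(v) = (0, 3/2, 1/2, -1).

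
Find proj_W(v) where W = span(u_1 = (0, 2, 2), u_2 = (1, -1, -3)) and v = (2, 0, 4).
proj_W(v) = (-2/3, 4/3, 8/3)

Set up U = [u_1 | ... | u_2] ∈ R^(3×2). The projector onto W = col(U) is P = U (U^T U)^(-1) U^T.
Compute U^T U =
  [8, -8]
  [-8, 11],
and U^T v = (8, -10).
Solve U^T U · c = U^T v for the coefficients: c = (1/3, -2/3). The projection is proj_W(v) = U c.
Check: (v - proj_W(v)) · u_1 = 0  (should be 0).
Check: (v - proj_W(v)) · u_2 = 0  (should be 0).
Result: proj_W(v) = (-2/3, 4/3, 8/3).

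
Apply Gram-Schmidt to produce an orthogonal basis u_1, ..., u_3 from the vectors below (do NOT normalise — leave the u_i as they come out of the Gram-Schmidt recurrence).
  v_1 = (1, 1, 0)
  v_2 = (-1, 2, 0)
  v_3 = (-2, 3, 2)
Orthogonal basis:
  u_1 = (1, 1, 0)
  u_2 = (-3/2, 3/2, 0)
  u_3 = (0, 0, 2)

Apply the Gram-Schmidt recurrence
  u_1 = v_1
  u_i = v_i − Σ_{j<i} ((v_i · u_j) / (u_j · u_j)) · u_j.

Step by step this gives:
  u_1 = (1, 1, 0)
  u_2 = (-3/2, 3/2, 0)
  u_3 = (0, 0, 2)

Orthogonality check:
  u_2 · u_1 = 0 (should be 0)
  u_3 · u_1 = 0 (should be 0)
  u_3 · u_2 = 0 (should be 0)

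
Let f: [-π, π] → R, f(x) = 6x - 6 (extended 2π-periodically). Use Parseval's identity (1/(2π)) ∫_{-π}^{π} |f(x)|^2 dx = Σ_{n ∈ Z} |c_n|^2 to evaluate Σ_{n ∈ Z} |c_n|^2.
Σ |c_n|^2 = 12π^2 + 36

Expand and integrate term by term over [-π, π]:
  ∫ (6x)^2 dx = 36·(2π^3/3); ∫ 2·6·(-6)·x dx = 0 (odd integrand); ∫ (-6)^2 dx = 36·2π.
So (1/(2π)) ∫_{-π}^{π} (6x - 6)^2 dx = 36π^2/3 + 36 = 12π^2 + 36.
Parseval ⇒ Σ |c_n|^2 = 12π^2 + 36.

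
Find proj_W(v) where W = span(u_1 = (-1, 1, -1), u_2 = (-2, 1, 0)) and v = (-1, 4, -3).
proj_W(v) = (-5/3, 8/3, -11/3)

Set up U = [u_1 | ... | u_2] ∈ R^(3×2). The projector onto W = col(U) is P = U (U^T U)^(-1) U^T.
Compute U^T U =
  [3, 3]
  [3, 5],
and U^T v = (8, 6).
Solve U^T U · c = U^T v for the coefficients: c = (11/3, -1). The projection is proj_W(v) = U c.
Check: (v - proj_W(v)) · u_1 = 0  (should be 0).
Check: (v - proj_W(v)) · u_2 = 0  (should be 0).
Result: proj_W(v) = (-5/3, 8/3, -11/3).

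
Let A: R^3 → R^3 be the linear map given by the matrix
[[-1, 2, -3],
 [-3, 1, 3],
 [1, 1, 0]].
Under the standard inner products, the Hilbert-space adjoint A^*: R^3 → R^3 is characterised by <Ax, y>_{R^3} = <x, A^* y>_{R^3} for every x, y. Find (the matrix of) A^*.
A^* = A^T =
[[-1, -3, 1],
 [2, 1, 1],
 [-3, 3, 0]]

For real matrices with standard dot products, the defining identity <Ax, y> = <x, A^* y> gives (Ax)^T y = x^T (A^*) y, i.e. x^T A^T y = x^T (A^*) y. Since this holds for all x, y, we must have A^* = A^T. Therefore
A^* =
[[-1, -3, 1],
 [2, 1, 1],
 [-3, 3, 0]].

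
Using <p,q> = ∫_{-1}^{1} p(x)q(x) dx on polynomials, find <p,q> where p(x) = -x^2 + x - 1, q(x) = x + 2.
<p,q> = -14/3

Expand the product: p(x)·q(x) = -x^3 - x^2 + x - 2.
∫_{-1}^{1} of each monomial x^k gives [2/(k+1) if k even, 0 if k odd]. Integrating term-by-term (or equivalently evaluating the antiderivative F(x) = -x^4/4 - x^3/3 + x^2/2 - 2*x at the endpoints):
  F(1) − F(−1) = -25/12 − (31/12) = -14/3.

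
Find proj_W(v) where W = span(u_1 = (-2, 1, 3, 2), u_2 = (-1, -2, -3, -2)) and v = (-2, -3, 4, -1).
proj_W(v) = (-451/155, -42/155, 39/31, 26/31)

Set up U = [u_1 | ... | u_2] ∈ R^(4×2). The projector onto W = col(U) is P = U (U^T U)^(-1) U^T.
Compute U^T U =
  [18, -13]
  [-13, 18],
and U^T v = (11, -2).
Solve U^T U · c = U^T v for the coefficients: c = (172/155, 107/155). The projection is proj_W(v) = U c.
Check: (v - proj_W(v)) · u_1 = 0  (should be 0).
Check: (v - proj_W(v)) · u_2 = 0  (should be 0).
Result: proj_W(v) = (-451/155, -42/155, 39/31, 26/31).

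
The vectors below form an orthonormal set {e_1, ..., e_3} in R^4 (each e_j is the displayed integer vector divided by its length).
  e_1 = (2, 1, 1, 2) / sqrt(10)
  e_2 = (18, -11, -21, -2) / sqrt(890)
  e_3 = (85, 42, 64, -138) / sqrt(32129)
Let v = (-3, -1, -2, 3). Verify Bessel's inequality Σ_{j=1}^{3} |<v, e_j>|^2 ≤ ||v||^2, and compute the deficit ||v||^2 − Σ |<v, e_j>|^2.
Σ |<v, e_j>|^2 = 8254/361; ||v||^2 = 23; deficit = 49/361

Write each e_j = u_j / sqrt(<u_j, u_j>) where u_j is the displayed integer vector. Then <v, e_j> = <v, u_j> / sqrt(<u_j, u_j>), so |<v, e_j>|^2 = <v, u_j>^2 / <u_j, u_j>.
Coefficients: <v, e_1> = -3/sqrt(10), <v, e_2> = -7/sqrt(890), <v, e_3> = -839/sqrt(32129).
Square and sum: Σ |<v, e_j>|^2 = 8254/361.
Compute ||v||^2 = v·v = 23.
Deficit = 23 − 8254/361 = 49/361 ≥ 0, confirming Bessel's inequality. (The deficit equals ||v − Σ <v,e_j> e_j||^2, the squared distance from v to span{e_j}.)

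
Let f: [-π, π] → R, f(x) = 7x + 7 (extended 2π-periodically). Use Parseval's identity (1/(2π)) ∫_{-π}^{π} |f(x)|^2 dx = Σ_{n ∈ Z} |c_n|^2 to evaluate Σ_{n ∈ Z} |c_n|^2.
Σ |c_n|^2 = 49π^2/3 + 49

Expand and integrate term by term over [-π, π]:
  ∫ (7x)^2 dx = 49·(2π^3/3); ∫ 2·7·(7)·x dx = 0 (odd integrand); ∫ 7^2 dx = 49·2π.
So (1/(2π)) ∫_{-π}^{π} (7x + 7)^2 dx = 49π^2/3 + 49 = 49π^2/3 + 49.
Parseval ⇒ Σ |c_n|^2 = 49π^2/3 + 49.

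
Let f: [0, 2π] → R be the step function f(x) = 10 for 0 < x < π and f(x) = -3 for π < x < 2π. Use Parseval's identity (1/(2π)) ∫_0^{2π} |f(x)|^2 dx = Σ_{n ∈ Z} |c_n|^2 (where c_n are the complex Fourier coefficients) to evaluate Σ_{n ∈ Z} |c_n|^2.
Σ |c_n|^2 = 109/2

Parseval equates the L^2 energy of f (normalised by 1/(2π)) with the ℓ^2 sum of its Fourier coefficients: (1/(2π)) ∫_0^{2π} |f|^2 = Σ |c_n|^2.
Compute the left side: (1/(2π)) [∫_0^π 10^2 dx + ∫_π^{2π} (-3)^2 dx] = (1/(2π)) · (100π + 9π) = (100 + 9)/2 = 109/2.
So Σ_{n ∈ Z} |c_n|^2 = 109/2.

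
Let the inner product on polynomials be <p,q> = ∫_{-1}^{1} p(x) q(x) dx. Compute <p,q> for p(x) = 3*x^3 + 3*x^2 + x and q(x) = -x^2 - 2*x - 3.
<p,q> = -164/15

Expand the product: p(x)·q(x) = -3*x^5 - 9*x^4 - 16*x^3 - 11*x^2 - 3*x.
∫_{-1}^{1} of each monomial x^k gives [2/(k+1) if k even, 0 if k odd]. Integrating term-by-term (or equivalently evaluating the antiderivative F(x) = -x^6/2 - 9*x^5/5 - 4*x^4 - 11*x^3/3 - 3*x^2/2 at the endpoints):
  F(1) − F(−1) = -172/15 − (-8/15) = -164/15.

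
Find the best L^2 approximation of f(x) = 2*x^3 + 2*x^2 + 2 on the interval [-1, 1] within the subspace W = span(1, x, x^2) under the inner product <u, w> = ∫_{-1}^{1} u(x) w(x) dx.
g(x) = 2*x^2 + 6*x/5 + 2

The best approximation g ∈ W is the orthogonal projection of f onto W. Writing g = a_0 + a_1 x + a_2 x^2, the coefficients solve the normal equations G · a = b where
  G_{ij} = <φ_i, φ_j> and b_i = <f, φ_i>, with φ_0 = 1, φ_1 = x, φ_2 = x^2.
G =
  [2, 0, 2/3]
  [0, 2/3, 0]
  [2/3, 0, 2/5],
b = (16/3, 4/5, 32/15).
Solving gives a_0 = 2, a_1 = 6/5, a_2 = 2, so
  g(x) = 2*x^2 + 6*x/5 + 2.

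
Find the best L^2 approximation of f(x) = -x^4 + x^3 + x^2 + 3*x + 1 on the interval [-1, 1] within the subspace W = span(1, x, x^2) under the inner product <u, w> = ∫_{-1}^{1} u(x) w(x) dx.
g(x) = x^2/7 + 18*x/5 + 38/35

The best approximation g ∈ W is the orthogonal projection of f onto W. Writing g = a_0 + a_1 x + a_2 x^2, the coefficients solve the normal equations G · a = b where
  G_{ij} = <φ_i, φ_j> and b_i = <f, φ_i>, with φ_0 = 1, φ_1 = x, φ_2 = x^2.
G =
  [2, 0, 2/3]
  [0, 2/3, 0]
  [2/3, 0, 2/5],
b = (34/15, 12/5, 82/105).
Solving gives a_0 = 38/35, a_1 = 18/5, a_2 = 1/7, so
  g(x) = x^2/7 + 18*x/5 + 38/35.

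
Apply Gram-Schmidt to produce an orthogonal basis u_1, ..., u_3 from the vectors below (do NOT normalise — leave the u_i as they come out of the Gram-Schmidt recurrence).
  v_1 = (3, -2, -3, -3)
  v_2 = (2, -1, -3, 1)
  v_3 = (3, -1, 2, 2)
Orthogonal basis:
  u_1 = (3, -2, -3, -3)
  u_2 = (20/31, -3/31, -51/31, 73/31)
  u_3 = (764/269, -276/269, 688/269, 260/269)

Apply the Gram-Schmidt recurrence
  u_1 = v_1
  u_i = v_i − Σ_{j<i} ((v_i · u_j) / (u_j · u_j)) · u_j.

Step by step this gives:
  u_1 = (3, -2, -3, -3)
  u_2 = (20/31, -3/31, -51/31, 73/31)
  u_3 = (764/269, -276/269, 688/269, 260/269)

Orthogonality check:
  u_2 · u_1 = 0 (should be 0)
  u_3 · u_1 = 0 (should be 0)
  u_3 · u_2 = 0 (should be 0)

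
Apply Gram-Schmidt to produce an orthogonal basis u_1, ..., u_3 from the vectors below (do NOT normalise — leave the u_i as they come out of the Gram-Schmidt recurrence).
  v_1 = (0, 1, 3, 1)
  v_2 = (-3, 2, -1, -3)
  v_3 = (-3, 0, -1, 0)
Orthogonal basis:
  u_1 = (0, 1, 3, 1)
  u_2 = (-3, 26/11, 1/11, -29/11)
  u_3 = (-139/79, -167/237, -52/237, 323/237)

Apply the Gram-Schmidt recurrence
  u_1 = v_1
  u_i = v_i − Σ_{j<i} ((v_i · u_j) / (u_j · u_j)) · u_j.

Step by step this gives:
  u_1 = (0, 1, 3, 1)
  u_2 = (-3, 26/11, 1/11, -29/11)
  u_3 = (-139/79, -167/237, -52/237, 323/237)

Orthogonality check:
  u_2 · u_1 = 0 (should be 0)
  u_3 · u_1 = 0 (should be 0)
  u_3 · u_2 = 0 (should be 0)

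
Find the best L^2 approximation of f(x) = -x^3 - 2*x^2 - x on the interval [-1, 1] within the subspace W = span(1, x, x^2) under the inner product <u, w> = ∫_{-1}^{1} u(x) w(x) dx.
g(x) = -2*x^2 - 8*x/5

The best approximation g ∈ W is the orthogonal projection of f onto W. Writing g = a_0 + a_1 x + a_2 x^2, the coefficients solve the normal equations G · a = b where
  G_{ij} = <φ_i, φ_j> and b_i = <f, φ_i>, with φ_0 = 1, φ_1 = x, φ_2 = x^2.
G =
  [2, 0, 2/3]
  [0, 2/3, 0]
  [2/3, 0, 2/5],
b = (-4/3, -16/15, -4/5).
Solving gives a_0 = 0, a_1 = -8/5, a_2 = -2, so
  g(x) = -2*x^2 - 8*x/5.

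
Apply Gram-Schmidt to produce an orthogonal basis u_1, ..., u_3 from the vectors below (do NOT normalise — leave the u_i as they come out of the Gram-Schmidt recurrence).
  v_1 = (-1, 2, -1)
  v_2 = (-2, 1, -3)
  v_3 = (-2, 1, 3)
Orthogonal basis:
  u_1 = (-1, 2, -1)
  u_2 = (-5/6, -4/3, -11/6)
  u_3 = (-18/7, -18/35, 54/35)

Apply the Gram-Schmidt recurrence
  u_1 = v_1
  u_i = v_i − Σ_{j<i} ((v_i · u_j) / (u_j · u_j)) · u_j.

Step by step this gives:
  u_1 = (-1, 2, -1)
  u_2 = (-5/6, -4/3, -11/6)
  u_3 = (-18/7, -18/35, 54/35)

Orthogonality check:
  u_2 · u_1 = 0 (should be 0)
  u_3 · u_1 = 0 (should be 0)
  u_3 · u_2 = 0 (should be 0)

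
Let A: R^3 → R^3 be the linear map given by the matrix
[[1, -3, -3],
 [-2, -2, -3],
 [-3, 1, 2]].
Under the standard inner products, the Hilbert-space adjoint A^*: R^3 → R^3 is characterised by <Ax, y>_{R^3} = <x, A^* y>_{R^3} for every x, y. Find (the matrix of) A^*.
A^* = A^T =
[[1, -2, -3],
 [-3, -2, 1],
 [-3, -3, 2]]

For real matrices with standard dot products, the defining identity <Ax, y> = <x, A^* y> gives (Ax)^T y = x^T (A^*) y, i.e. x^T A^T y = x^T (A^*) y. Since this holds for all x, y, we must have A^* = A^T. Therefore
A^* =
[[1, -2, -3],
 [-3, -2, 1],
 [-3, -3, 2]].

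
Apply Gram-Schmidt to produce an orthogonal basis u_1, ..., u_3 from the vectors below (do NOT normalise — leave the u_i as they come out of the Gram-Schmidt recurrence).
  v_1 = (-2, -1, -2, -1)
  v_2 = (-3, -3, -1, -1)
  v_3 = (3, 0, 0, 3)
Orthogonal basis:
  u_1 = (-2, -1, -2, -1)
  u_2 = (-3/5, -9/5, 7/5, 1/5)
  u_3 = (15/14, -9/7, -3/2, 15/7)

Apply the Gram-Schmidt recurrence
  u_1 = v_1
  u_i = v_i − Σ_{j<i} ((v_i · u_j) / (u_j · u_j)) · u_j.

Step by step this gives:
  u_1 = (-2, -1, -2, -1)
  u_2 = (-3/5, -9/5, 7/5, 1/5)
  u_3 = (15/14, -9/7, -3/2, 15/7)

Orthogonality check:
  u_2 · u_1 = 0 (should be 0)
  u_3 · u_1 = 0 (should be 0)
  u_3 · u_2 = 0 (should be 0)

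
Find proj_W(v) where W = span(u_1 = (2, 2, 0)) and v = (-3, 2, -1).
proj_W(v) = (-1/2, -1/2, 0)

Set up U = [u_1 | ... | u_1] ∈ R^(3×1). The projector onto W = col(U) is P = U (U^T U)^(-1) U^T.
Compute U^T U =
  [8],
and U^T v = (-2).
Solve U^T U · c = U^T v for the coefficients: c = (-1/4). The projection is proj_W(v) = U c.
Check: (v - proj_W(v)) · u_1 = 0  (should be 0).
Result: proj_W(v) = (-1/2, -1/2, 0).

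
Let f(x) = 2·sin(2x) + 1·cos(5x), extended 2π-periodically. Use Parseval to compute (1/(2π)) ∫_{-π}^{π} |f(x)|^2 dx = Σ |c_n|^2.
Σ |c_n|^2 = 5/2

Expand |f|^2 and use orthogonality of {sin(nx), cos(mx)} on [-π, π]:
  ∫_{-π}^{π} sin(nx)^2 dx = π, ∫ cos(mx)^2 dx = π, and cross terms integrate to 0.
So ∫_{-π}^{π} f(x)^2 dx = 2^2 · π + 1^2 · π = (4 + 1)π.
Divide by 2π: (4 + 1)/2 = 5/2.
By Parseval, this equals Σ |c_n|^2.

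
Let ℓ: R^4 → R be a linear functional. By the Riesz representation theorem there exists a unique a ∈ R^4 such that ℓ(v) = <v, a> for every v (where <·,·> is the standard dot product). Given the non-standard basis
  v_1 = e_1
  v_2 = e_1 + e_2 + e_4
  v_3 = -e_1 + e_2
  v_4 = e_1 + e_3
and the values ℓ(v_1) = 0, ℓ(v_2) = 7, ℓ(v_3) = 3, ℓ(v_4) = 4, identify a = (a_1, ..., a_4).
a = (0, 3, 4, 4)

Write a = (a_1, ..., a_4) in the standard basis. For each basis vector v_i, ℓ(v_i) = <v_i, a> is a linear equation in the a_j's. Collect the n equations into a matrix system V a = ℓ, where row i of V is v_i (expressed in the standard basis). Since V is invertible (lower-triangular with 1s on the diagonal, up to permutation), solve by back-substitution:
  V =
[[1, 0, 0, 0],
 [1, 1, 0, 1],
 [-1, 1, 0, 0],
 [1, 0, 1, 0]]
  V a = (0, 7, 3, 4)
Solving gives a = (0, 3, 4, 4).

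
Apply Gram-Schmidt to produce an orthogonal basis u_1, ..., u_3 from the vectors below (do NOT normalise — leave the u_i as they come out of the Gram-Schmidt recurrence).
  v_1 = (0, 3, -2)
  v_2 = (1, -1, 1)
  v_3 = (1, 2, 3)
Orthogonal basis:
  u_1 = (0, 3, -2)
  u_2 = (1, 2/13, 3/13)
  u_3 = (-6/7, 12/7, 18/7)

Apply the Gram-Schmidt recurrence
  u_1 = v_1
  u_i = v_i − Σ_{j<i} ((v_i · u_j) / (u_j · u_j)) · u_j.

Step by step this gives:
  u_1 = (0, 3, -2)
  u_2 = (1, 2/13, 3/13)
  u_3 = (-6/7, 12/7, 18/7)

Orthogonality check:
  u_2 · u_1 = 0 (should be 0)
  u_3 · u_1 = 0 (should be 0)
  u_3 · u_2 = 0 (should be 0)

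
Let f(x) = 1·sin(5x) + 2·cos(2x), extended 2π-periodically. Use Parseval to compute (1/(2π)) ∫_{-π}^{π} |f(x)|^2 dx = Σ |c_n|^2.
Σ |c_n|^2 = 5/2

Expand |f|^2 and use orthogonality of {sin(nx), cos(mx)} on [-π, π]:
  ∫_{-π}^{π} sin(nx)^2 dx = π, ∫ cos(mx)^2 dx = π, and cross terms integrate to 0.
So ∫_{-π}^{π} f(x)^2 dx = 1^2 · π + 2^2 · π = (1 + 4)π.
Divide by 2π: (1 + 4)/2 = 5/2.
By Parseval, this equals Σ |c_n|^2.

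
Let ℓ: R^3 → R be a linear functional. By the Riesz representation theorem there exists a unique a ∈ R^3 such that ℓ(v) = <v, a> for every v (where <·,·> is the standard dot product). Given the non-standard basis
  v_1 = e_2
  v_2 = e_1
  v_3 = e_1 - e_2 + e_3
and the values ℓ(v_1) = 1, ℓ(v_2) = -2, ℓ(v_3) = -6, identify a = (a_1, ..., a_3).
a = (-2, 1, -3)

Write a = (a_1, ..., a_3) in the standard basis. For each basis vector v_i, ℓ(v_i) = <v_i, a> is a linear equation in the a_j's. Collect the n equations into a matrix system V a = ℓ, where row i of V is v_i (expressed in the standard basis). Since V is invertible (lower-triangular with 1s on the diagonal, up to permutation), solve by back-substitution:
  V =
[[0, 1, 0],
 [1, 0, 0],
 [1, -1, 1]]
  V a = (1, -2, -6)
Solving gives a = (-2, 1, -3).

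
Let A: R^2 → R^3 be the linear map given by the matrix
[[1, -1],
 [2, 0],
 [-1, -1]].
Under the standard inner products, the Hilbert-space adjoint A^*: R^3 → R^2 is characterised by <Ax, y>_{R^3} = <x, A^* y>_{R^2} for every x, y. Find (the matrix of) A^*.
A^* = A^T =
[[1, 2, -1],
 [-1, 0, -1]]

For real matrices with standard dot products, the defining identity <Ax, y> = <x, A^* y> gives (Ax)^T y = x^T (A^*) y, i.e. x^T A^T y = x^T (A^*) y. Since this holds for all x, y, we must have A^* = A^T. Therefore
A^* =
[[1, 2, -1],
 [-1, 0, -1]].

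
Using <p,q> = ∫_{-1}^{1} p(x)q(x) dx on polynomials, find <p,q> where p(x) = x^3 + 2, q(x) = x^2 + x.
<p,q> = 26/15

Expand the product: p(x)·q(x) = x^5 + x^4 + 2*x^2 + 2*x.
∫_{-1}^{1} of each monomial x^k gives [2/(k+1) if k even, 0 if k odd]. Integrating term-by-term (or equivalently evaluating the antiderivative F(x) = x^6/6 + x^5/5 + 2*x^3/3 + x^2 at the endpoints):
  F(1) − F(−1) = 61/30 − (3/10) = 26/15.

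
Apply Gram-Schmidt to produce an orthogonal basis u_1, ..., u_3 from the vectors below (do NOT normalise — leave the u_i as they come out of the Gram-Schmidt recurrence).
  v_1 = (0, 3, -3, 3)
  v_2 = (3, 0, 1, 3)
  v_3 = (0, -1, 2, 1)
Orthogonal basis:
  u_1 = (0, 3, -3, 3)
  u_2 = (3, -2/3, 5/3, 7/3)
  u_3 = (-57/53, -5/53, 39/53, 44/53)

Apply the Gram-Schmidt recurrence
  u_1 = v_1
  u_i = v_i − Σ_{j<i} ((v_i · u_j) / (u_j · u_j)) · u_j.

Step by step this gives:
  u_1 = (0, 3, -3, 3)
  u_2 = (3, -2/3, 5/3, 7/3)
  u_3 = (-57/53, -5/53, 39/53, 44/53)

Orthogonality check:
  u_2 · u_1 = 0 (should be 0)
  u_3 · u_1 = 0 (should be 0)
  u_3 · u_2 = 0 (should be 0)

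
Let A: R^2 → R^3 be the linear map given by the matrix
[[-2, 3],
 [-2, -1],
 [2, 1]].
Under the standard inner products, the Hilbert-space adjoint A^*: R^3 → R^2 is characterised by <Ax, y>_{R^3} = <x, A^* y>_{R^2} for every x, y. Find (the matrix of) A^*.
A^* = A^T =
[[-2, -2, 2],
 [3, -1, 1]]

For real matrices with standard dot products, the defining identity <Ax, y> = <x, A^* y> gives (Ax)^T y = x^T (A^*) y, i.e. x^T A^T y = x^T (A^*) y. Since this holds for all x, y, we must have A^* = A^T. Therefore
A^* =
[[-2, -2, 2],
 [3, -1, 1]].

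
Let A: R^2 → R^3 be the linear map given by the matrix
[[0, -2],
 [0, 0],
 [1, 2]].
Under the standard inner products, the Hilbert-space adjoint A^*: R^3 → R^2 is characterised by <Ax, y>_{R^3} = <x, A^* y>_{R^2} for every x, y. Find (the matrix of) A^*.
A^* = A^T =
[[0, 0, 1],
 [-2, 0, 2]]

For real matrices with standard dot products, the defining identity <Ax, y> = <x, A^* y> gives (Ax)^T y = x^T (A^*) y, i.e. x^T A^T y = x^T (A^*) y. Since this holds for all x, y, we must have A^* = A^T. Therefore
A^* =
[[0, 0, 1],
 [-2, 0, 2]].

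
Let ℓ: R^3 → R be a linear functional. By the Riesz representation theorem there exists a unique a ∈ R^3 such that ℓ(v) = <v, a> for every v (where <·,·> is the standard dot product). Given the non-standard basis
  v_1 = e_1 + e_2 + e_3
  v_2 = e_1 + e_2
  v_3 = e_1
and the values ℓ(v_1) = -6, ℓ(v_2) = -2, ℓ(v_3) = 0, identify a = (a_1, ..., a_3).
a = (0, -2, -4)

Write a = (a_1, ..., a_3) in the standard basis. For each basis vector v_i, ℓ(v_i) = <v_i, a> is a linear equation in the a_j's. Collect the n equations into a matrix system V a = ℓ, where row i of V is v_i (expressed in the standard basis). Since V is invertible (lower-triangular with 1s on the diagonal, up to permutation), solve by back-substitution:
  V =
[[1, 1, 1],
 [1, 1, 0],
 [1, 0, 0]]
  V a = (-6, -2, 0)
Solving gives a = (0, -2, -4).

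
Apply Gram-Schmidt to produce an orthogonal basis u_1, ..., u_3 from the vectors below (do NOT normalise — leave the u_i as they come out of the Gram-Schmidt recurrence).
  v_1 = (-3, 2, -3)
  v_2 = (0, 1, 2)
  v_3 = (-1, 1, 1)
Orthogonal basis:
  u_1 = (-3, 2, -3)
  u_2 = (-6/11, 15/11, 16/11)
  u_3 = (-14/47, -12/47, 6/47)

Apply the Gram-Schmidt recurrence
  u_1 = v_1
  u_i = v_i − Σ_{j<i} ((v_i · u_j) / (u_j · u_j)) · u_j.

Step by step this gives:
  u_1 = (-3, 2, -3)
  u_2 = (-6/11, 15/11, 16/11)
  u_3 = (-14/47, -12/47, 6/47)

Orthogonality check:
  u_2 · u_1 = 0 (should be 0)
  u_3 · u_1 = 0 (should be 0)
  u_3 · u_2 = 0 (should be 0)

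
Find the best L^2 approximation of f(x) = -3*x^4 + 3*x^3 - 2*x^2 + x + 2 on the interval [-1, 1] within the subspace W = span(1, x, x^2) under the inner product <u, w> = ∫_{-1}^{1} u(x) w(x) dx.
g(x) = -32*x^2/7 + 14*x/5 + 79/35

The best approximation g ∈ W is the orthogonal projection of f onto W. Writing g = a_0 + a_1 x + a_2 x^2, the coefficients solve the normal equations G · a = b where
  G_{ij} = <φ_i, φ_j> and b_i = <f, φ_i>, with φ_0 = 1, φ_1 = x, φ_2 = x^2.
G =
  [2, 0, 2/3]
  [0, 2/3, 0]
  [2/3, 0, 2/5],
b = (22/15, 28/15, -34/105).
Solving gives a_0 = 79/35, a_1 = 14/5, a_2 = -32/7, so
  g(x) = -32*x^2/7 + 14*x/5 + 79/35.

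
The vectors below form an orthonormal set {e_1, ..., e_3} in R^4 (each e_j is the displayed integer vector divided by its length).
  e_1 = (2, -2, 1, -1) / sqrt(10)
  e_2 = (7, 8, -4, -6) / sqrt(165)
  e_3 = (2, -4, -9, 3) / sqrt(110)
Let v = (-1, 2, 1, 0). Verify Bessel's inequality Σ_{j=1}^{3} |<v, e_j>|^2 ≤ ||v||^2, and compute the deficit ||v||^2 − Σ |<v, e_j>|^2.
Σ |<v, e_j>|^2 = 89/15; ||v||^2 = 6; deficit = 1/15

Write each e_j = u_j / sqrt(<u_j, u_j>) where u_j is the displayed integer vector. Then <v, e_j> = <v, u_j> / sqrt(<u_j, u_j>), so |<v, e_j>|^2 = <v, u_j>^2 / <u_j, u_j>.
Coefficients: <v, e_1> = -5/sqrt(10), <v, e_2> = 5/sqrt(165), <v, e_3> = -19/sqrt(110).
Square and sum: Σ |<v, e_j>|^2 = 89/15.
Compute ||v||^2 = v·v = 6.
Deficit = 6 − 89/15 = 1/15 ≥ 0, confirming Bessel's inequality. (The deficit equals ||v − Σ <v,e_j> e_j||^2, the squared distance from v to span{e_j}.)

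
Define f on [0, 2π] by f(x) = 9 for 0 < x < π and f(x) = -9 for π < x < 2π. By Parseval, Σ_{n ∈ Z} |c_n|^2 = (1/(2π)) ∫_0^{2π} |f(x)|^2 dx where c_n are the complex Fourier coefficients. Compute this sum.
Σ |c_n|^2 = 81

Parseval equates the L^2 energy of f (normalised by 1/(2π)) with the ℓ^2 sum of its Fourier coefficients: (1/(2π)) ∫_0^{2π} |f|^2 = Σ |c_n|^2.
Compute the left side: (1/(2π)) [∫_0^π 9^2 dx + ∫_π^{2π} (-9)^2 dx] = (1/(2π)) · (81π + 81π) = (81 + 81)/2 = 81.
So Σ_{n ∈ Z} |c_n|^2 = 81.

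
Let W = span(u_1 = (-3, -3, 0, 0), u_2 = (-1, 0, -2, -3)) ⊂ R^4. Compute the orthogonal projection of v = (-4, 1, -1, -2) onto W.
proj_W(v) = (-17/9, -10/9, -14/9, -7/3)

Set up U = [u_1 | ... | u_2] ∈ R^(4×2). The projector onto W = col(U) is P = U (U^T U)^(-1) U^T.
Compute U^T U =
  [18, 3]
  [3, 14],
and U^T v = (9, 12).
Solve U^T U · c = U^T v for the coefficients: c = (10/27, 7/9). The projection is proj_W(v) = U c.
Check: (v - proj_W(v)) · u_1 = 0  (should be 0).
Check: (v - proj_W(v)) · u_2 = 0  (should be 0).
Result: proj_W(v) = (-17/9, -10/9, -14/9, -7/3).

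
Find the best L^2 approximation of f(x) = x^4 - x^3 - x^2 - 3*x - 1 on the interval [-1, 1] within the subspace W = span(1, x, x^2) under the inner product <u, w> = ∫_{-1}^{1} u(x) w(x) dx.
g(x) = -x^2/7 - 18*x/5 - 38/35

The best approximation g ∈ W is the orthogonal projection of f onto W. Writing g = a_0 + a_1 x + a_2 x^2, the coefficients solve the normal equations G · a = b where
  G_{ij} = <φ_i, φ_j> and b_i = <f, φ_i>, with φ_0 = 1, φ_1 = x, φ_2 = x^2.
G =
  [2, 0, 2/3]
  [0, 2/3, 0]
  [2/3, 0, 2/5],
b = (-34/15, -12/5, -82/105).
Solving gives a_0 = -38/35, a_1 = -18/5, a_2 = -1/7, so
  g(x) = -x^2/7 - 18*x/5 - 38/35.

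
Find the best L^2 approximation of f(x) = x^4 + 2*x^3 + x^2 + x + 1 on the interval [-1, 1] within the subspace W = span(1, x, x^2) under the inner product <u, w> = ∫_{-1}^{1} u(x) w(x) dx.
g(x) = 13*x^2/7 + 11*x/5 + 32/35

The best approximation g ∈ W is the orthogonal projection of f onto W. Writing g = a_0 + a_1 x + a_2 x^2, the coefficients solve the normal equations G · a = b where
  G_{ij} = <φ_i, φ_j> and b_i = <f, φ_i>, with φ_0 = 1, φ_1 = x, φ_2 = x^2.
G =
  [2, 0, 2/3]
  [0, 2/3, 0]
  [2/3, 0, 2/5],
b = (46/15, 22/15, 142/105).
Solving gives a_0 = 32/35, a_1 = 11/5, a_2 = 13/7, so
  g(x) = 13*x^2/7 + 11*x/5 + 32/35.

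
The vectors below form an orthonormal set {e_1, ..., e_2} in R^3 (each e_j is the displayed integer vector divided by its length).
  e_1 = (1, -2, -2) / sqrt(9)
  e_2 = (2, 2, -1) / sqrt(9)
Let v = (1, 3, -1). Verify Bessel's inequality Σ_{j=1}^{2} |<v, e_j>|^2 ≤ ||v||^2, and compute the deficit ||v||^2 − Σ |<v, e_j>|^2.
Σ |<v, e_j>|^2 = 10; ||v||^2 = 11; deficit = 1

Write each e_j = u_j / sqrt(<u_j, u_j>) where u_j is the displayed integer vector. Then <v, e_j> = <v, u_j> / sqrt(<u_j, u_j>), so |<v, e_j>|^2 = <v, u_j>^2 / <u_j, u_j>.
Coefficients: <v, e_1> = -3/sqrt(9), <v, e_2> = 9/sqrt(9).
Square and sum: Σ |<v, e_j>|^2 = 10.
Compute ||v||^2 = v·v = 11.
Deficit = 11 − 10 = 1 ≥ 0, confirming Bessel's inequality. (The deficit equals ||v − Σ <v,e_j> e_j||^2, the squared distance from v to span{e_j}.)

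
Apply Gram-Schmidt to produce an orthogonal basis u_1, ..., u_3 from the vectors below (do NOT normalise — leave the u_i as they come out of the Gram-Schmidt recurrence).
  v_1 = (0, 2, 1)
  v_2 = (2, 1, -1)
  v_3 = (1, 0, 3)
Orthogonal basis:
  u_1 = (0, 2, 1)
  u_2 = (2, 3/5, -6/5)
  u_3 = (45/29, -30/29, 60/29)

Apply the Gram-Schmidt recurrence
  u_1 = v_1
  u_i = v_i − Σ_{j<i} ((v_i · u_j) / (u_j · u_j)) · u_j.

Step by step this gives:
  u_1 = (0, 2, 1)
  u_2 = (2, 3/5, -6/5)
  u_3 = (45/29, -30/29, 60/29)

Orthogonality check:
  u_2 · u_1 = 0 (should be 0)
  u_3 · u_1 = 0 (should be 0)
  u_3 · u_2 = 0 (should be 0)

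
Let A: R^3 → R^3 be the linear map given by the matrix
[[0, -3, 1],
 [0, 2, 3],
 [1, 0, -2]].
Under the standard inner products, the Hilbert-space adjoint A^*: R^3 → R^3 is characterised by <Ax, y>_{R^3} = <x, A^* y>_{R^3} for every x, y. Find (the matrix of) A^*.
A^* = A^T =
[[0, 0, 1],
 [-3, 2, 0],
 [1, 3, -2]]

For real matrices with standard dot products, the defining identity <Ax, y> = <x, A^* y> gives (Ax)^T y = x^T (A^*) y, i.e. x^T A^T y = x^T (A^*) y. Since this holds for all x, y, we must have A^* = A^T. Therefore
A^* =
[[0, 0, 1],
 [-3, 2, 0],
 [1, 3, -2]].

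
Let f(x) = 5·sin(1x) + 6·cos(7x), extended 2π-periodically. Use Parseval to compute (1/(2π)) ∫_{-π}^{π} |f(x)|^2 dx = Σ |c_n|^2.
Σ |c_n|^2 = 61/2

Expand |f|^2 and use orthogonality of {sin(nx), cos(mx)} on [-π, π]:
  ∫_{-π}^{π} sin(nx)^2 dx = π, ∫ cos(mx)^2 dx = π, and cross terms integrate to 0.
So ∫_{-π}^{π} f(x)^2 dx = 5^2 · π + 6^2 · π = (25 + 36)π.
Divide by 2π: (25 + 36)/2 = 61/2.
By Parseval, this equals Σ |c_n|^2.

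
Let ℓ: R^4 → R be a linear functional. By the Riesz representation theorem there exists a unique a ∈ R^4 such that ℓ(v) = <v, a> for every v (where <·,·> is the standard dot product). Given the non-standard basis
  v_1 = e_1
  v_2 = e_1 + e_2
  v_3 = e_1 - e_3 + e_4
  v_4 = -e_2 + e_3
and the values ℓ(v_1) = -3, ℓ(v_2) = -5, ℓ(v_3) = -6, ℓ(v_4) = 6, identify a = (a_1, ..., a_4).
a = (-3, -2, 4, 1)

Write a = (a_1, ..., a_4) in the standard basis. For each basis vector v_i, ℓ(v_i) = <v_i, a> is a linear equation in the a_j's. Collect the n equations into a matrix system V a = ℓ, where row i of V is v_i (expressed in the standard basis). Since V is invertible (lower-triangular with 1s on the diagonal, up to permutation), solve by back-substitution:
  V =
[[1, 0, 0, 0],
 [1, 1, 0, 0],
 [1, 0, -1, 1],
 [0, -1, 1, 0]]
  V a = (-3, -5, -6, 6)
Solving gives a = (-3, -2, 4, 1).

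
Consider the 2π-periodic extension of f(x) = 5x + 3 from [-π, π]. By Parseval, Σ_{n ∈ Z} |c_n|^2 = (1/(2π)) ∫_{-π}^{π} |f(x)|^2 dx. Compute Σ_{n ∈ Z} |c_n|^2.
Σ |c_n|^2 = 25π^2/3 + 9

Expand and integrate term by term over [-π, π]:
  ∫ (5x)^2 dx = 25·(2π^3/3); ∫ 2·5·(3)·x dx = 0 (odd integrand); ∫ 3^2 dx = 9·2π.
So (1/(2π)) ∫_{-π}^{π} (5x + 3)^2 dx = 25π^2/3 + 9 = 25π^2/3 + 9.
Parseval ⇒ Σ |c_n|^2 = 25π^2/3 + 9.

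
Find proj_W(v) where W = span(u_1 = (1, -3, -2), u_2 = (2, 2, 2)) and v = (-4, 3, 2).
proj_W(v) = (-101/26, 87/26, 20/13)

Set up U = [u_1 | ... | u_2] ∈ R^(3×2). The projector onto W = col(U) is P = U (U^T U)^(-1) U^T.
Compute U^T U =
  [14, -8]
  [-8, 12],
and U^T v = (-17, 2).
Solve U^T U · c = U^T v for the coefficients: c = (-47/26, -27/26). The projection is proj_W(v) = U c.
Check: (v - proj_W(v)) · u_1 = 0  (should be 0).
Check: (v - proj_W(v)) · u_2 = 0  (should be 0).
Result: proj_W(v) = (-101/26, 87/26, 20/13).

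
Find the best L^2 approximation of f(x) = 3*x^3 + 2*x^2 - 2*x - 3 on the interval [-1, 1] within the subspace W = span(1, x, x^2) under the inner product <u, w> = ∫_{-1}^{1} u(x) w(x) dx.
g(x) = 2*x^2 - x/5 - 3

The best approximation g ∈ W is the orthogonal projection of f onto W. Writing g = a_0 + a_1 x + a_2 x^2, the coefficients solve the normal equations G · a = b where
  G_{ij} = <φ_i, φ_j> and b_i = <f, φ_i>, with φ_0 = 1, φ_1 = x, φ_2 = x^2.
G =
  [2, 0, 2/3]
  [0, 2/3, 0]
  [2/3, 0, 2/5],
b = (-14/3, -2/15, -6/5).
Solving gives a_0 = -3, a_1 = -1/5, a_2 = 2, so
  g(x) = 2*x^2 - x/5 - 3.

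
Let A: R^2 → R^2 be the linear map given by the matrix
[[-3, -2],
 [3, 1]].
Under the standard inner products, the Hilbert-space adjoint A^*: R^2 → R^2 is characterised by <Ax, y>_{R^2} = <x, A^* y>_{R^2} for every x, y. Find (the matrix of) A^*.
A^* = A^T =
[[-3, 3],
 [-2, 1]]

For real matrices with standard dot products, the defining identity <Ax, y> = <x, A^* y> gives (Ax)^T y = x^T (A^*) y, i.e. x^T A^T y = x^T (A^*) y. Since this holds for all x, y, we must have A^* = A^T. Therefore
A^* =
[[-3, 3],
 [-2, 1]].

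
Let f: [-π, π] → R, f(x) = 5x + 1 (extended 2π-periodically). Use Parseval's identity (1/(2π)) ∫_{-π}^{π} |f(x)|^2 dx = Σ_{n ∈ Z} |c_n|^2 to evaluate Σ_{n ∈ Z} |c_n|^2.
Σ |c_n|^2 = 25π^2/3 + 1

Expand and integrate term by term over [-π, π]:
  ∫ (5x)^2 dx = 25·(2π^3/3); ∫ 2·5·(1)·x dx = 0 (odd integrand); ∫ 1^2 dx = 1·2π.
So (1/(2π)) ∫_{-π}^{π} (5x + 1)^2 dx = 25π^2/3 + 1 = 25π^2/3 + 1.
Parseval ⇒ Σ |c_n|^2 = 25π^2/3 + 1.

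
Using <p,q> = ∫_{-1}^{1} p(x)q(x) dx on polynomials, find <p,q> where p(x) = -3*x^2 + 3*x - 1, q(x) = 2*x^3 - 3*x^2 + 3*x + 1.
<p,q> = 10

Expand the product: p(x)·q(x) = -6*x^5 + 15*x^4 - 20*x^3 + 9*x^2 - 1.
∫_{-1}^{1} of each monomial x^k gives [2/(k+1) if k even, 0 if k odd]. Integrating term-by-term (or equivalently evaluating the antiderivative F(x) = -x^6 + 3*x^5 - 5*x^4 + 3*x^3 - x at the endpoints):
  F(1) − F(−1) = -1 − (-11) = 10.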